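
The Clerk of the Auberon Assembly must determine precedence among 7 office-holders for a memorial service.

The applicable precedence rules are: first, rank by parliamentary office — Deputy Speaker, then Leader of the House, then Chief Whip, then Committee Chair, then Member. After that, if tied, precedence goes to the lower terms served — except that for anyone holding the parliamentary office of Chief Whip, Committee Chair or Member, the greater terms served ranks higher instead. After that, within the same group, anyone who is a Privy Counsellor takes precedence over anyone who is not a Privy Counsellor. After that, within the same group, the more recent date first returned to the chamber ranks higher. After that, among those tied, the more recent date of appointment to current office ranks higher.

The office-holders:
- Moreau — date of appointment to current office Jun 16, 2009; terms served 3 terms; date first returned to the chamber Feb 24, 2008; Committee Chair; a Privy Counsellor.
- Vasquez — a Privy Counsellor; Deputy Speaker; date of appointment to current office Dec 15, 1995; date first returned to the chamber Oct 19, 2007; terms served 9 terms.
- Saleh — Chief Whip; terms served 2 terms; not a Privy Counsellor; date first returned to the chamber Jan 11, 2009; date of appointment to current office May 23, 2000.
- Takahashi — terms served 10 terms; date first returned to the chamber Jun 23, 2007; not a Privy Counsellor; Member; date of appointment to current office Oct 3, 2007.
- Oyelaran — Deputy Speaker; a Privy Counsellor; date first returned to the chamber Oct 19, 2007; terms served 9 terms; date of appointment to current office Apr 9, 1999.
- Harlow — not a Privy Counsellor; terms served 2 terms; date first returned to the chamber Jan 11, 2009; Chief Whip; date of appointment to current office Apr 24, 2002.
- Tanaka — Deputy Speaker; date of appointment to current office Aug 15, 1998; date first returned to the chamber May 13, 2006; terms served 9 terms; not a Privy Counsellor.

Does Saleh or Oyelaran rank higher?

Oyelaran

By parliamentary office: Oyelaran, Vasquez and Tanaka (Deputy Speaker); then Harlow and Saleh (Chief Whip); then Moreau (Committee Chair); then Takahashi (Member).
Oyelaran, Vasquez and Tanaka all have terms served 9 terms, so the next rule applies.
Among Oyelaran, Vasquez and Tanaka, a Privy Counsellor before not a Privy Counsellor: Oyelaran and Vasquez (a Privy Counsellor) before Tanaka (not a Privy Counsellor).
Oyelaran and Vasquez both have date first returned to the chamber Oct 19, 2007, so the next rule applies.
Among Oyelaran and Vasquez, by date of appointment to current office (later first): Oyelaran (Apr 9, 1999) before Vasquez (Dec 15, 1995).
Harlow and Saleh both have terms served 2 terms, so the next rule applies.
Harlow and Saleh are each not a Privy Counsellor, so the next rule applies.
Harlow and Saleh both have date first returned to the chamber Jan 11, 2009, so the next rule applies.
Among Harlow and Saleh, by date of appointment to current office (later first): Harlow (Apr 24, 2002) before Saleh (May 23, 2000).
So Oyelaran takes precedence.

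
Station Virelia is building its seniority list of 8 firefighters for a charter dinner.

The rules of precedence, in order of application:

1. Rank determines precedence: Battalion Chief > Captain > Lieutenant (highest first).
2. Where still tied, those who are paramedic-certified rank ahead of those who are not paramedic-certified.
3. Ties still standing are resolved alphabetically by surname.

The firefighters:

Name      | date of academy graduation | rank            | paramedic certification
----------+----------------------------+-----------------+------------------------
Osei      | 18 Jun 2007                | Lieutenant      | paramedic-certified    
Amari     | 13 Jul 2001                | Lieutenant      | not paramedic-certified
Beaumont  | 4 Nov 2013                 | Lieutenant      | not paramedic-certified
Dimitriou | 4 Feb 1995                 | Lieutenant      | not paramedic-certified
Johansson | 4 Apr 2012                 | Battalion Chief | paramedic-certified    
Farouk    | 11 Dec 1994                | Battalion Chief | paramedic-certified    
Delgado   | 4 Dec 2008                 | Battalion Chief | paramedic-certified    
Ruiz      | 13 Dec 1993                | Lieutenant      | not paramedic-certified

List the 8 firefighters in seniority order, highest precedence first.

Delgado, Farouk, Johansson, Osei, Amari, Beaumont, Dimitriou, Ruiz

By rank: Delgado, Farouk and Johansson (Battalion Chief); then Osei, Amari, Beaumont, Dimitriou and Ruiz (Lieutenant).
Delgado, Farouk and Johansson are each paramedic-certified, so the next rule applies.
Among Delgado, Farouk and Johansson, alphabetically by surname: Delgado before Farouk before Johansson.
Among Osei, Amari, Beaumont, Dimitriou and Ruiz, paramedic-certified before not paramedic-certified: Osei (paramedic-certified) before Amari, Beaumont, Dimitriou and Ruiz (not paramedic-certified).
Among Amari, Beaumont, Dimitriou and Ruiz, alphabetically by surname: Amari before Beaumont before Dimitriou before Ruiz.
Full order: Delgado, Farouk, Johansson, Osei, Amari, Beaumont, Dimitriou, Ruiz.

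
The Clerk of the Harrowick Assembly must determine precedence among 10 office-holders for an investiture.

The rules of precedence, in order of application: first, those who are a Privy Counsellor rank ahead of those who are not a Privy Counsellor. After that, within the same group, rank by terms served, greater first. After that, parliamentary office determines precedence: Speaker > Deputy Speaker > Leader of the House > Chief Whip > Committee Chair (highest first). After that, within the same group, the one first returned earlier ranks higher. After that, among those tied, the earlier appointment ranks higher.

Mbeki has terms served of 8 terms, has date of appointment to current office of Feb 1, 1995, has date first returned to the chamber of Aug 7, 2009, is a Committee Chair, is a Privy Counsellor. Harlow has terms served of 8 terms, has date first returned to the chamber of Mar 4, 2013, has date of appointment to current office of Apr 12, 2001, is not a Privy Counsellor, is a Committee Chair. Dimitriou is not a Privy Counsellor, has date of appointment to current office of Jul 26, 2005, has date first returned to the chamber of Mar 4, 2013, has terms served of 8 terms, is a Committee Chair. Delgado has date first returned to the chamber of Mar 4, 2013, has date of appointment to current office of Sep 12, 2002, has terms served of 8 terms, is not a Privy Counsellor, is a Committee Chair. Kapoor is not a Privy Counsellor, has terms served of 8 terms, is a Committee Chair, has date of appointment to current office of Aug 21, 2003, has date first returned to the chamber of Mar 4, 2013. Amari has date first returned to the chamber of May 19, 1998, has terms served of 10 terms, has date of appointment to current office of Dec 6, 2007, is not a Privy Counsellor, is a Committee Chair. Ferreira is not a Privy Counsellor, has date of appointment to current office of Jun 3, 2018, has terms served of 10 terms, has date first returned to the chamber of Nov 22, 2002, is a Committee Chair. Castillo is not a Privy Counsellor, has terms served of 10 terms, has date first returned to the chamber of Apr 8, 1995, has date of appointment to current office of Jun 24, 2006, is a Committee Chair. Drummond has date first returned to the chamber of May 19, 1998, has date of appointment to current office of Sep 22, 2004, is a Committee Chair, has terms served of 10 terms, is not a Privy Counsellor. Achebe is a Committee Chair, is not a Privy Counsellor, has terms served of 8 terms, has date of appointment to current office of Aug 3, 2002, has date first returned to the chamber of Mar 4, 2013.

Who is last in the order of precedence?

By the first rule: Mbeki (a Privy Counsellor); then Castillo, Drummond, Amari, Ferreira, Harlow, Achebe, Delgado, Kapoor and Dimitriou (each not a Privy Counsellor).
Among Castillo, Drummond, Amari, Ferreira, Harlow, Achebe, Delgado, Kapoor and Dimitriou, by terms served (higher first): Castillo, Drummond, Amari and Ferreira (10 terms) before Harlow, Achebe, Delgado, Kapoor and Dimitriou (8 terms).
Castillo, Drummond, Amari and Ferreira are each Committee Chair, so the next rule applies.
Among Castillo, Drummond, Amari and Ferreira, by date first returned to the chamber (earlier first): Castillo (Apr 8, 1995) before Drummond and Amari (May 19, 1998) before Ferreira (Nov 22, 2002).
Among Drummond and Amari, by date of appointment to current office (earlier first): Drummond (Sep 22, 2004) before Amari (Dec 6, 2007).
Harlow, Achebe, Delgado, Kapoor and Dimitriou are each Committee Chair, so the next rule applies.
Harlow, Achebe, Delgado, Kapoor and Dimitriou all have date first returned to the chamber Mar 4, 2013, so the next rule applies.
Among Harlow, Achebe, Delgado, Kapoor and Dimitriou, by date of appointment to current office (earlier first): Harlow (Apr 12, 2001) before Achebe (Aug 3, 2002) before Delgado (Sep 12, 2002) before Kapoor (Aug 21, 2003) before Dimitriou (Jul 26, 2005).
Order: Mbeki, Castillo, Drummond, Amari, Ferreira, Harlow, Achebe, Delgado, Kapoor, Dimitriou.

Dimitriou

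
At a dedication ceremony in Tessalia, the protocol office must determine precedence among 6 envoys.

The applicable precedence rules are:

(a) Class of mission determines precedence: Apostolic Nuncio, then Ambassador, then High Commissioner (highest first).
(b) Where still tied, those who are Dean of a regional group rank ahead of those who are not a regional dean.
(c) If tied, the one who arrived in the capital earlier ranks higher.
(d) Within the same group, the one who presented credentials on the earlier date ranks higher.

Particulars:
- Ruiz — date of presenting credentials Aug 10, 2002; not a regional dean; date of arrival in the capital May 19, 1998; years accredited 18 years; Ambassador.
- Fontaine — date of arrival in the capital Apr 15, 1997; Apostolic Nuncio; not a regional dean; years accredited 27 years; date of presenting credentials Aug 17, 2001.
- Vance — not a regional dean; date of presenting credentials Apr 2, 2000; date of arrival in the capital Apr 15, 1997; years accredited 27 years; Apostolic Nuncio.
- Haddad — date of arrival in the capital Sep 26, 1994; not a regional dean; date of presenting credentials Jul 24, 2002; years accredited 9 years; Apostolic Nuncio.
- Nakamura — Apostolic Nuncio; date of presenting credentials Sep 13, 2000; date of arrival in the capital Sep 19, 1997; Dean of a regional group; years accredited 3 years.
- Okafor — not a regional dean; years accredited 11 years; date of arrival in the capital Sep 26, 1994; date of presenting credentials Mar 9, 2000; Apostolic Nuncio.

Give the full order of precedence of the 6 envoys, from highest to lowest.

By class of mission: Nakamura, Okafor, Haddad, Vance and Fontaine (Apostolic Nuncio); then Ruiz (Ambassador).
Among Nakamura, Okafor, Haddad, Vance and Fontaine, Dean of a regional group before not a regional dean: Nakamura (Dean of a regional group) before Okafor, Haddad, Vance and Fontaine (not a regional dean).
Among Okafor, Haddad, Vance and Fontaine, by date of arrival in the capital (earlier first): Okafor and Haddad (Sep 26, 1994) before Vance and Fontaine (Apr 15, 1997).
Among Okafor and Haddad, by date of presenting credentials (earlier first): Okafor (Mar 9, 2000) before Haddad (Jul 24, 2002).
Among Vance and Fontaine, by date of presenting credentials (earlier first): Vance (Apr 2, 2000) before Fontaine (Aug 17, 2001).
Full order: Nakamura, Okafor, Haddad, Vance, Fontaine, Ruiz.

Nakamura, Okafor, Haddad, Vance, Fontaine, Ruiz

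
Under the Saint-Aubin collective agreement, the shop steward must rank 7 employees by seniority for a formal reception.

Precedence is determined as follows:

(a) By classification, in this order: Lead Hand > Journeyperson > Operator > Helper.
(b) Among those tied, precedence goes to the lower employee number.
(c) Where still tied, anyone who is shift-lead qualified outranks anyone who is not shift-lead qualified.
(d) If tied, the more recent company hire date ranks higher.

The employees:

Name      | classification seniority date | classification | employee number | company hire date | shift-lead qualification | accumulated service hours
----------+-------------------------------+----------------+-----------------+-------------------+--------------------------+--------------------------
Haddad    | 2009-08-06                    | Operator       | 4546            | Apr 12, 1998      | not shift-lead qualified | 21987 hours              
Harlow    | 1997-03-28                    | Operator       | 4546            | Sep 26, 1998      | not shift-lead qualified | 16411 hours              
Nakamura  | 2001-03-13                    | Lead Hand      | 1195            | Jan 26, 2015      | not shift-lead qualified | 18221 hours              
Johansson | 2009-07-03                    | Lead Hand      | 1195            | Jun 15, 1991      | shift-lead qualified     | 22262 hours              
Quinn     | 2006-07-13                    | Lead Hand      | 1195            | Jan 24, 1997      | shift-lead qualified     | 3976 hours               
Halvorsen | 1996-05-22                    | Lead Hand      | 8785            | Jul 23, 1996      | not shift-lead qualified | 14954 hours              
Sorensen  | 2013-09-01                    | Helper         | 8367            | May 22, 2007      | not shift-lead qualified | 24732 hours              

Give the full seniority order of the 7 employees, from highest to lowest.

By classification: Quinn, Johansson, Nakamura and Halvorsen (Lead Hand); then Harlow and Haddad (Operator); then Sorensen (Helper).
Among Quinn, Johansson, Nakamura and Halvorsen, by employee number (lower first): Quinn, Johansson and Nakamura (1195) before Halvorsen (8785).
Among Quinn, Johansson and Nakamura, shift-lead qualified before not shift-lead qualified: Quinn and Johansson (shift-lead qualified) before Nakamura (not shift-lead qualified).
Among Quinn and Johansson, by company hire date (later first): Quinn (Jan 24, 1997) before Johansson (Jun 15, 1991).
Harlow and Haddad both have employee number 4546, so the next rule applies.
Harlow and Haddad are each not shift-lead qualified, so the next rule applies.
Among Harlow and Haddad, by company hire date (later first): Harlow (Sep 26, 1998) before Haddad (Apr 12, 1998).
Full order: Quinn, Johansson, Nakamura, Halvorsen, Harlow, Haddad, Sorensen.

Quinn, Johansson, Nakamura, Halvorsen, Harlow, Haddad, Sorensen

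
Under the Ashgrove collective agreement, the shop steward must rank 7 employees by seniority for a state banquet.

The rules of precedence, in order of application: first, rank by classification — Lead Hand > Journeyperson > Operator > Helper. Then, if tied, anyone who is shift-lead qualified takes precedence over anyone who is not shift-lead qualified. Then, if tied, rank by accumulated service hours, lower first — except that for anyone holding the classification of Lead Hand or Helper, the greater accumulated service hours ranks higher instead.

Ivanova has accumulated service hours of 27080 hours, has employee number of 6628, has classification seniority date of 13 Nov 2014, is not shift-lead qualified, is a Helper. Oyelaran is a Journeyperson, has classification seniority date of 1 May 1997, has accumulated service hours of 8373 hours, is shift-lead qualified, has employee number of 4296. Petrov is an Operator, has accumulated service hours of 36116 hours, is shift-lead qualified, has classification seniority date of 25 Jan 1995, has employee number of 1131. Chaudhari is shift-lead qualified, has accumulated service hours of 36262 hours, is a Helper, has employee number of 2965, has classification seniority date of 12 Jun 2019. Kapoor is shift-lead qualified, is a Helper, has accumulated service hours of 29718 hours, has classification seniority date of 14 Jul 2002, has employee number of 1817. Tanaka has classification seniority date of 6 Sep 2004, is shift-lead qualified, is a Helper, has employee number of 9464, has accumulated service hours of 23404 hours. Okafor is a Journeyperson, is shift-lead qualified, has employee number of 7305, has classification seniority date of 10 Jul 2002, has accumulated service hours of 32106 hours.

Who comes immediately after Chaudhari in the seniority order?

By classification: Oyelaran and Okafor (Journeyperson); then Petrov (Operator); then Chaudhari, Kapoor, Tanaka and Ivanova (Helper).
Oyelaran and Okafor are each shift-lead qualified, so the next rule applies.
Among Oyelaran and Okafor, by accumulated service hours (lower first): Oyelaran (8373 hours) before Okafor (32106 hours).
Among Chaudhari, Kapoor, Tanaka and Ivanova, shift-lead qualified before not shift-lead qualified: Chaudhari, Kapoor and Tanaka (shift-lead qualified) before Ivanova (not shift-lead qualified).
Among Chaudhari, Kapoor and Tanaka, by accumulated service hours (higher first) (reversed rule for this group): Chaudhari (36262 hours) before Kapoor (29718 hours) before Tanaka (23404 hours).
Order: Oyelaran, Okafor, Petrov, Chaudhari, Kapoor, Tanaka, Ivanova.

Kapoor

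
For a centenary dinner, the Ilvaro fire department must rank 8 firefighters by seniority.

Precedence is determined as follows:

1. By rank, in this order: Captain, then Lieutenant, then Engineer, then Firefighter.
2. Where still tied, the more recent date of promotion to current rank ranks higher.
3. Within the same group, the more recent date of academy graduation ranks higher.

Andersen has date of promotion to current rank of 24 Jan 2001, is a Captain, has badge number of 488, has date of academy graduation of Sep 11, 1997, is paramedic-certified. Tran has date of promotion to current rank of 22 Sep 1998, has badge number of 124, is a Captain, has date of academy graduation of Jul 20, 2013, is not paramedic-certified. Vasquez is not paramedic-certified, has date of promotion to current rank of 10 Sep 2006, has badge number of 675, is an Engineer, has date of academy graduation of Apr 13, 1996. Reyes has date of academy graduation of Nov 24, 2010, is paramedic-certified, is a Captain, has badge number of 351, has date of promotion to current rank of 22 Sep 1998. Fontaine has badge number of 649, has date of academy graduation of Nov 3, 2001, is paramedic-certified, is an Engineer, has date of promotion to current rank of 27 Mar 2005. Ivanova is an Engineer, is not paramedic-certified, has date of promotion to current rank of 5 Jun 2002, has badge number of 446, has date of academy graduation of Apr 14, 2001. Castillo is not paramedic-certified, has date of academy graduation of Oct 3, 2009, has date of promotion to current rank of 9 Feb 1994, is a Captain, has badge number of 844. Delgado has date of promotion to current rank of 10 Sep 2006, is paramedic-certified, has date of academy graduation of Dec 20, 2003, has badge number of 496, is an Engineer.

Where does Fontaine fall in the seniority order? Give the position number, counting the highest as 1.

By rank: Andersen, Tran, Reyes and Castillo (Captain); then Delgado, Vasquez, Fontaine and Ivanova (Engineer).
Among Andersen, Tran, Reyes and Castillo, by date of promotion to current rank (later first): Andersen (24 Jan 2001) before Tran and Reyes (22 Sep 1998) before Castillo (9 Feb 1994).
Among Tran and Reyes, by date of academy graduation (later first): Tran (Jul 20, 2013) before Reyes (Nov 24, 2010).
Among Delgado, Vasquez, Fontaine and Ivanova, by date of promotion to current rank (later first): Delgado and Vasquez (10 Sep 2006) before Fontaine (27 Mar 2005) before Ivanova (5 Jun 2002).
Among Delgado and Vasquez, by date of academy graduation (later first): Delgado (Dec 20, 2003) before Vasquez (Apr 13, 1996).
Order: Andersen, Tran, Reyes, Castillo, Delgado, Vasquez, Fontaine, Ivanova. So position 7.

7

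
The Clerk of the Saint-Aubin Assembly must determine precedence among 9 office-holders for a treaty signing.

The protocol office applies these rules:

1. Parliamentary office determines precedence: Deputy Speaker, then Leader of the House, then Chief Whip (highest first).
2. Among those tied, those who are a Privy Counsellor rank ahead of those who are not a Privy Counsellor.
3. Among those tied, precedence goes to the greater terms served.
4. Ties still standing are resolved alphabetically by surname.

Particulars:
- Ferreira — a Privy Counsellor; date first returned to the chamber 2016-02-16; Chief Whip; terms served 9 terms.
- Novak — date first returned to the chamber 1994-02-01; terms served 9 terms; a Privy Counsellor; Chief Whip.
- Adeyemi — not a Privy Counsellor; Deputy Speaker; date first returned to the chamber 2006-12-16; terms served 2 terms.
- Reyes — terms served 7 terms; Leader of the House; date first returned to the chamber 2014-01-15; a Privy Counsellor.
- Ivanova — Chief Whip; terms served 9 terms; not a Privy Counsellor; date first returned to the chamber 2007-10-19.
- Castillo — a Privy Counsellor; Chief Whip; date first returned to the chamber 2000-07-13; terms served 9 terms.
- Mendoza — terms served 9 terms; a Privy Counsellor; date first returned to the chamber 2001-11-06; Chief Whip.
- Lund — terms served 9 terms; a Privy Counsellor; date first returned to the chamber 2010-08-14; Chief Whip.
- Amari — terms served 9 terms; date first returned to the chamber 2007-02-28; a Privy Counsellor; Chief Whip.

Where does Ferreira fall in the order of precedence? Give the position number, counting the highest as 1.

By parliamentary office: Adeyemi (Deputy Speaker); then Reyes (Leader of the House); then Amari, Castillo, Ferreira, Lund, Mendoza, Novak and Ivanova (Chief Whip).
Among Amari, Castillo, Ferreira, Lund, Mendoza, Novak and Ivanova, a Privy Counsellor before not a Privy Counsellor: Amari, Castillo, Ferreira, Lund, Mendoza and Novak (a Privy Counsellor) before Ivanova (not a Privy Counsellor).
Amari, Castillo, Ferreira, Lund, Mendoza and Novak all have terms served 9 terms, so the next rule applies.
Among Amari, Castillo, Ferreira, Lund, Mendoza and Novak, alphabetically by surname: Amari before Castillo before Ferreira before Lund before Mendoza before Novak.
Order: Adeyemi, Reyes, Amari, Castillo, Ferreira, Lund, Mendoza, Novak, Ivanova. So position 5.

5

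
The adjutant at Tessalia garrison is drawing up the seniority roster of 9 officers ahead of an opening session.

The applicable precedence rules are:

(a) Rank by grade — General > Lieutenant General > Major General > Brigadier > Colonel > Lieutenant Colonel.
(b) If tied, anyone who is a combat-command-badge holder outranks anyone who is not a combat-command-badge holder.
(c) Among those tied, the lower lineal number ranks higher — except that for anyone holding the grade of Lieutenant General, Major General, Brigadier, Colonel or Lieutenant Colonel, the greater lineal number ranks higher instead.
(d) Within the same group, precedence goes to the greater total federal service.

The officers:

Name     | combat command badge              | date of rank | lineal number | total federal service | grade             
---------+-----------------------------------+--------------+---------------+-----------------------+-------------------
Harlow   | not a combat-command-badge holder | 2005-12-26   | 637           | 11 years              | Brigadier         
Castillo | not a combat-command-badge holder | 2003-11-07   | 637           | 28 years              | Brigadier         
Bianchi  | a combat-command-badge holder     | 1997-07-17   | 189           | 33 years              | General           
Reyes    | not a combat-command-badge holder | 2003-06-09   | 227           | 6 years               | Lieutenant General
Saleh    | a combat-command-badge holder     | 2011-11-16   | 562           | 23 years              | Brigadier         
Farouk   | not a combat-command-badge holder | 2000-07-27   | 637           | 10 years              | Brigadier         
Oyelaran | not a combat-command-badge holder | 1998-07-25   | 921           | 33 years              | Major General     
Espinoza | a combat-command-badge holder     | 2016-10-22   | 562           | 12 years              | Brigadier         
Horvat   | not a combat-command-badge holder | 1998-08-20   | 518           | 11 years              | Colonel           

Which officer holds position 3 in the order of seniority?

By grade: Bianchi (General); then Reyes (Lieutenant General); then Oyelaran (Major General); then Saleh, Espinoza, Castillo, Harlow and Farouk (Brigadier); then Horvat (Colonel).
Among Saleh, Espinoza, Castillo, Harlow and Farouk, a combat-command-badge holder before not a combat-command-badge holder: Saleh and Espinoza (a combat-command-badge holder) before Castillo, Harlow and Farouk (not a combat-command-badge holder).
Saleh and Espinoza both have lineal number 562, so the next rule applies.
Among Saleh and Espinoza, by total federal service (higher first): Saleh (23 years) before Espinoza (12 years).
Castillo, Harlow and Farouk all have lineal number 637, so the next rule applies.
Among Castillo, Harlow and Farouk, by total federal service (higher first): Castillo (28 years) before Harlow (11 years) before Farouk (10 years).
Order: Bianchi, Reyes, Oyelaran, Saleh, Espinoza, Castillo, Harlow, Farouk, Horvat.

Oyelaran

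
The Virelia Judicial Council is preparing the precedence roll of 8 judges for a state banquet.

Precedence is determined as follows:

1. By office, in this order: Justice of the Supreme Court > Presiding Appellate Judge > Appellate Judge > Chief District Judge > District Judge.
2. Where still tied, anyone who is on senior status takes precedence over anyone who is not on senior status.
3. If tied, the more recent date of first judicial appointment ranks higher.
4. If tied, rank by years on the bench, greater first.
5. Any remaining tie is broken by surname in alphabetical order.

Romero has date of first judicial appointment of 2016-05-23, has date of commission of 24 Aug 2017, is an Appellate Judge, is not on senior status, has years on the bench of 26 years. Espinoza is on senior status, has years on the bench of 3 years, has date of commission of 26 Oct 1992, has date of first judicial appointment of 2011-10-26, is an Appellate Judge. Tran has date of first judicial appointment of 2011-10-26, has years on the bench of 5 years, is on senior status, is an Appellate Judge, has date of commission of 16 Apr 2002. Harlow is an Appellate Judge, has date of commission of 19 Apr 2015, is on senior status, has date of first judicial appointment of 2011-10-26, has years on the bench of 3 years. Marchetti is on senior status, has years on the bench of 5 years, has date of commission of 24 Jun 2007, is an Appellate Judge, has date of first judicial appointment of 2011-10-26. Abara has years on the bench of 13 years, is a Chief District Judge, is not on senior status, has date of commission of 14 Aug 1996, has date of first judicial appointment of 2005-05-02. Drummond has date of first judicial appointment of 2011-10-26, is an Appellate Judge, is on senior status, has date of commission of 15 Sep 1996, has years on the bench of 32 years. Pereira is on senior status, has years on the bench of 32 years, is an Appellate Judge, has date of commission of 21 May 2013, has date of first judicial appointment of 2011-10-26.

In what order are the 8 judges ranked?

By office: Drummond, Pereira, Marchetti, Tran, Espinoza, Harlow and Romero (Appellate Judge); then Abara (Chief District Judge).
Among Drummond, Pereira, Marchetti, Tran, Espinoza, Harlow and Romero, on senior status before not on senior status: Drummond, Pereira, Marchetti, Tran, Espinoza and Harlow (on senior status) before Romero (not on senior status).
Drummond, Pereira, Marchetti, Tran, Espinoza and Harlow all have date of first judicial appointment 2011-10-26, so the next rule applies.
Among Drummond, Pereira, Marchetti, Tran, Espinoza and Harlow, by years on the bench (higher first): Drummond and Pereira (32 years) before Marchetti and Tran (5 years) before Espinoza and Harlow (3 years).
Among Drummond and Pereira, alphabetically by surname: Drummond before Pereira.
Among Marchetti and Tran, alphabetically by surname: Marchetti before Tran.
Among Espinoza and Harlow, alphabetically by surname: Espinoza before Harlow.
Full order: Drummond, Pereira, Marchetti, Tran, Espinoza, Harlow, Romero, Abara.

Drummond, Pereira, Marchetti, Tran, Espinoza, Harlow, Romero, Abara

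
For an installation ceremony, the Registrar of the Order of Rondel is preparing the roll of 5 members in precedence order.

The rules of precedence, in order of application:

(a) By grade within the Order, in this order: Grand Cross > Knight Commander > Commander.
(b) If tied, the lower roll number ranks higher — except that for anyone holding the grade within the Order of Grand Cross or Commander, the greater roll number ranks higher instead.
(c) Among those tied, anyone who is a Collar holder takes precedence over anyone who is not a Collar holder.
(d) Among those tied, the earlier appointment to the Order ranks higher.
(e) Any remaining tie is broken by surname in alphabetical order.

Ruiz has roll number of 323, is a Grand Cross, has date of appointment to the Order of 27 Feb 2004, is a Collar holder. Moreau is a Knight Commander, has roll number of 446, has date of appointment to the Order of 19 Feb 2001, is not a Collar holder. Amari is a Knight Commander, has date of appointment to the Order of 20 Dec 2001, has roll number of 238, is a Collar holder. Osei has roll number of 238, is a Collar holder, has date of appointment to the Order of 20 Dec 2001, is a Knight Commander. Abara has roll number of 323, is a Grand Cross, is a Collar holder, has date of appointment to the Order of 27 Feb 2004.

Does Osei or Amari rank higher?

By grade within the Order: Abara and Ruiz (Grand Cross); then Amari, Osei and Moreau (Knight Commander).
Abara and Ruiz both have roll number 323, so the next rule applies.
Abara and Ruiz are each a Collar holder, so the next rule applies.
Abara and Ruiz both have date of appointment to the Order 27 Feb 2004, so the next rule applies.
Among Abara and Ruiz, alphabetically by surname: Abara before Ruiz.
Among Amari, Osei and Moreau, by roll number (lower first): Amari and Osei (238) before Moreau (446).
Amari and Osei are each a Collar holder, so the next rule applies.
Amari and Osei both have date of appointment to the Order 20 Dec 2001, so the next rule applies.
Among Amari and Osei, alphabetically by surname: Amari before Osei.
So Amari takes precedence.

Amari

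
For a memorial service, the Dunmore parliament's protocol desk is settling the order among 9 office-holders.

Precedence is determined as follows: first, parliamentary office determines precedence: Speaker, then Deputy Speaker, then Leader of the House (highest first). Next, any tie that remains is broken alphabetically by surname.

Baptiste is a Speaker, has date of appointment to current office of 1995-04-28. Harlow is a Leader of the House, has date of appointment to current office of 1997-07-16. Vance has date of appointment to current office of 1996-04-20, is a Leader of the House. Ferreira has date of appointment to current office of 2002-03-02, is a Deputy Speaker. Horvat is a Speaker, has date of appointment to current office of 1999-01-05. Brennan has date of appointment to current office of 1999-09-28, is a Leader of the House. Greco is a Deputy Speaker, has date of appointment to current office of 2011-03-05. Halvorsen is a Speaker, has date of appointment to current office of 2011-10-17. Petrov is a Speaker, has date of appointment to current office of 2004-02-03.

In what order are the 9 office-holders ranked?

Baptiste, Halvorsen, Horvat, Petrov, Ferreira, Greco, Brennan, Harlow, Vance

By parliamentary office: Baptiste, Halvorsen, Horvat and Petrov (Speaker); then Ferreira and Greco (Deputy Speaker); then Brennan, Harlow and Vance (Leader of the House).
Among Baptiste, Halvorsen, Horvat and Petrov, alphabetically by surname: Baptiste before Halvorsen before Horvat before Petrov.
Among Ferreira and Greco, alphabetically by surname: Ferreira before Greco.
Among Brennan, Harlow and Vance, alphabetically by surname: Brennan before Harlow before Vance.
Full order: Baptiste, Halvorsen, Horvat, Petrov, Ferreira, Greco, Brennan, Harlow, Vance.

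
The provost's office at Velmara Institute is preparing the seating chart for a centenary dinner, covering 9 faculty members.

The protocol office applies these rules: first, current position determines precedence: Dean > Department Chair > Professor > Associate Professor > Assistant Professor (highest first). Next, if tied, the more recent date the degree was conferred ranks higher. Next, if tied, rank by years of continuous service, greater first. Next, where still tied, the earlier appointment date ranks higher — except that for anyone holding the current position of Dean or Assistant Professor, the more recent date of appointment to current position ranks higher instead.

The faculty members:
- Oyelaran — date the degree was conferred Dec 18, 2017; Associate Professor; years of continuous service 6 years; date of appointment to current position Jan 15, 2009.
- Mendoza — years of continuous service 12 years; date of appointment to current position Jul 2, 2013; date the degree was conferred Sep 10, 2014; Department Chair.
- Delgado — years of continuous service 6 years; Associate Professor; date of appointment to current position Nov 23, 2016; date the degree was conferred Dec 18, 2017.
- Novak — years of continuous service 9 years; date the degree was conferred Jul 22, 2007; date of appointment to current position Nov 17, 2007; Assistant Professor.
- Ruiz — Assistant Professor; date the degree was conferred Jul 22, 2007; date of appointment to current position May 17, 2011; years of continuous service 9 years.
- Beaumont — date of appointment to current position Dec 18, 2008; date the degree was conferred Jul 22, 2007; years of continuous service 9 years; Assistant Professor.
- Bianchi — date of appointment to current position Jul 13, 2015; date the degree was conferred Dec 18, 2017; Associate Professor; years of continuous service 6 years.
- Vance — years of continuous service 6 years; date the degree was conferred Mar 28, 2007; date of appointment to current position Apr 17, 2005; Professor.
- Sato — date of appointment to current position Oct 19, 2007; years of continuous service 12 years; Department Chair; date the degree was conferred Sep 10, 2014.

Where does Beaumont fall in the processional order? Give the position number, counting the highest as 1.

By current position: Sato and Mendoza (Department Chair); then Vance (Professor); then Oyelaran, Bianchi and Delgado (Associate Professor); then Ruiz, Beaumont and Novak (Assistant Professor).
Sato and Mendoza both have date the degree was conferred Sep 10, 2014, so the next rule applies.
Sato and Mendoza both have years of continuous service 12 years, so the next rule applies.
Among Sato and Mendoza, by date of appointment to current position (earlier first): Sato (Oct 19, 2007) before Mendoza (Jul 2, 2013).
Oyelaran, Bianchi and Delgado all have date the degree was conferred Dec 18, 2017, so the next rule applies.
Oyelaran, Bianchi and Delgado all have years of continuous service 6 years, so the next rule applies.
Among Oyelaran, Bianchi and Delgado, by date of appointment to current position (earlier first): Oyelaran (Jan 15, 2009) before Bianchi (Jul 13, 2015) before Delgado (Nov 23, 2016).
Ruiz, Beaumont and Novak all have date the degree was conferred Jul 22, 2007, so the next rule applies.
Ruiz, Beaumont and Novak all have years of continuous service 9 years, so the next rule applies.
Among Ruiz, Beaumont and Novak, by date of appointment to current position (later first) (reversed rule for this group): Ruiz (May 17, 2011) before Beaumont (Dec 18, 2008) before Novak (Nov 17, 2007).
Order: Sato, Mendoza, Vance, Oyelaran, Bianchi, Delgado, Ruiz, Beaumont, Novak. So position 8.

8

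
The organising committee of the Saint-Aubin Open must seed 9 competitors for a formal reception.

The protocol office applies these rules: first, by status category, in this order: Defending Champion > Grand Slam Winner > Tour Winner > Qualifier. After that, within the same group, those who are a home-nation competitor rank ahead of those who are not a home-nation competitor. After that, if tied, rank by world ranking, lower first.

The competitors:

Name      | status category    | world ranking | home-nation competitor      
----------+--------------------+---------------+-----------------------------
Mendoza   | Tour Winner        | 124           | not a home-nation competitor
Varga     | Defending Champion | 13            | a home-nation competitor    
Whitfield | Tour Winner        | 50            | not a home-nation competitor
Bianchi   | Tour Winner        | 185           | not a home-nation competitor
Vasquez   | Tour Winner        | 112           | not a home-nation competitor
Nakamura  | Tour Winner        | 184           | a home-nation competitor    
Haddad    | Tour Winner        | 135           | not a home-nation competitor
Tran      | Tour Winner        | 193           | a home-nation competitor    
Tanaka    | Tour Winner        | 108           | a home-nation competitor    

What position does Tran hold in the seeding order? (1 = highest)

By status category: Varga (Defending Champion); then Tanaka, Nakamura, Tran, Whitfield, Vasquez, Mendoza, Haddad and Bianchi (Tour Winner).
Among Tanaka, Nakamura, Tran, Whitfield, Vasquez, Mendoza, Haddad and Bianchi, a home-nation competitor before not a home-nation competitor: Tanaka, Nakamura and Tran (a home-nation competitor) before Whitfield, Vasquez, Mendoza, Haddad and Bianchi (not a home-nation competitor).
Among Tanaka, Nakamura and Tran, by world ranking (lower first): Tanaka (108) before Nakamura (184) before Tran (193).
Among Whitfield, Vasquez, Mendoza, Haddad and Bianchi, by world ranking (lower first): Whitfield (50) before Vasquez (112) before Mendoza (124) before Haddad (135) before Bianchi (185).
Order: Varga, Tanaka, Nakamura, Tran, Whitfield, Vasquez, Mendoza, Haddad, Bianchi. So position 4.

4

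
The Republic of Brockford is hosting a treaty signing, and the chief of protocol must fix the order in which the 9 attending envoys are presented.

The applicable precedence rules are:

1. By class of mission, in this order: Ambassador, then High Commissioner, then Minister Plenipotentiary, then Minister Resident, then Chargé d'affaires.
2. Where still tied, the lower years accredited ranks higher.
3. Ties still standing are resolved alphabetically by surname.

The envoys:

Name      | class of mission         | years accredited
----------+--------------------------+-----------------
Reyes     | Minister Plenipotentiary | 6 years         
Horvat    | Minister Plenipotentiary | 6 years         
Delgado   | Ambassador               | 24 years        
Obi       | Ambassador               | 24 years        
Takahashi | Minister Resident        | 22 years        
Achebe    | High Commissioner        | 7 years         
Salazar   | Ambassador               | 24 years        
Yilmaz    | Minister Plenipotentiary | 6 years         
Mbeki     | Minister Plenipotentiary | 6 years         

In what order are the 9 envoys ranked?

Delgado, Obi, Salazar, Achebe, Horvat, Mbeki, Reyes, Yilmaz, Takahashi

By class of mission: Delgado, Obi and Salazar (Ambassador); then Achebe (High Commissioner); then Horvat, Mbeki, Reyes and Yilmaz (Minister Plenipotentiary); then Takahashi (Minister Resident).
Delgado, Obi and Salazar all have years accredited 24 years, so the next rule applies.
Among Delgado, Obi and Salazar, alphabetically by surname: Delgado before Obi before Salazar.
Horvat, Mbeki, Reyes and Yilmaz all have years accredited 6 years, so the next rule applies.
Among Horvat, Mbeki, Reyes and Yilmaz, alphabetically by surname: Horvat before Mbeki before Reyes before Yilmaz.
Full order: Delgado, Obi, Salazar, Achebe, Horvat, Mbeki, Reyes, Yilmaz, Takahashi.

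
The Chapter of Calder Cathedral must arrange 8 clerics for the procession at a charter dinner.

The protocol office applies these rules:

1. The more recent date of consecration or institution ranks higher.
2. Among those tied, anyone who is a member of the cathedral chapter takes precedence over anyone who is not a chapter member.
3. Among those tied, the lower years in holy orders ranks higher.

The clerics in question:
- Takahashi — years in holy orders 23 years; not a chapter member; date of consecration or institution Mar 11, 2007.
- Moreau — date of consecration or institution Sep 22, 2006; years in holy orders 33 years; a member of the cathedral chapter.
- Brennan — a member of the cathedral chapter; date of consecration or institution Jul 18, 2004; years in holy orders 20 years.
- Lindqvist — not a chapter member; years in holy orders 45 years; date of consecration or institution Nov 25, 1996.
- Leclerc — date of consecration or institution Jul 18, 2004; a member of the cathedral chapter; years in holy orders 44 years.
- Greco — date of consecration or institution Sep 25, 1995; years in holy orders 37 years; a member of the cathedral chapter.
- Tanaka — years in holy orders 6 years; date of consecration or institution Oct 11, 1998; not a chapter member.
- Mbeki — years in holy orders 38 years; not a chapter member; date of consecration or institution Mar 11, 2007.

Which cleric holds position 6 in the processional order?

Tanaka

By date of consecration or institution (later first): Takahashi and Mbeki (both Mar 11, 2007); then Moreau (Sep 22, 2006); then Brennan and Leclerc (both Jul 18, 2004); then Tanaka (Oct 11, 1998); then Lindqvist (Nov 25, 1996); then Greco (Sep 25, 1995).
Takahashi and Mbeki are each not a chapter member, so the next rule applies.
Among Takahashi and Mbeki, by years in holy orders (lower first): Takahashi (23 years) before Mbeki (38 years).
Brennan and Leclerc are each a member of the cathedral chapter, so the next rule applies.
Among Brennan and Leclerc, by years in holy orders (lower first): Brennan (20 years) before Leclerc (44 years).
Order: Takahashi, Mbeki, Moreau, Brennan, Leclerc, Tanaka, Lindqvist, Greco.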